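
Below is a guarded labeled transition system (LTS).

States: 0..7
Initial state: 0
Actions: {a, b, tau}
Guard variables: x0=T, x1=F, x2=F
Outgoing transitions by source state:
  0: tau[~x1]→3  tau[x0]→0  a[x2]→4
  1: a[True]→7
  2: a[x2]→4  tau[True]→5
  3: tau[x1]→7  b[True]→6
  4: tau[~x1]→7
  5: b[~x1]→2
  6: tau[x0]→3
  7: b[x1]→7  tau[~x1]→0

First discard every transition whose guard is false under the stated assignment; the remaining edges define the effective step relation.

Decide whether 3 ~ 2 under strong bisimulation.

Compute ~ classes (split until stable):
  round 0: {{0,1,2,3,4,5,6,7}}
  round 1: {{0,2,4,6,7},{1},{3,5}}
  round 2: {{0},{1},{2,6},{3,5},{4,7}}
  round 3: {{0},{1},{2,6},{3,5},{4},{7}}
6 equivalence class(es) (converged in 4)
3∈{3,5}, 2∈{2,6}

Answer: NOT BISIMILAR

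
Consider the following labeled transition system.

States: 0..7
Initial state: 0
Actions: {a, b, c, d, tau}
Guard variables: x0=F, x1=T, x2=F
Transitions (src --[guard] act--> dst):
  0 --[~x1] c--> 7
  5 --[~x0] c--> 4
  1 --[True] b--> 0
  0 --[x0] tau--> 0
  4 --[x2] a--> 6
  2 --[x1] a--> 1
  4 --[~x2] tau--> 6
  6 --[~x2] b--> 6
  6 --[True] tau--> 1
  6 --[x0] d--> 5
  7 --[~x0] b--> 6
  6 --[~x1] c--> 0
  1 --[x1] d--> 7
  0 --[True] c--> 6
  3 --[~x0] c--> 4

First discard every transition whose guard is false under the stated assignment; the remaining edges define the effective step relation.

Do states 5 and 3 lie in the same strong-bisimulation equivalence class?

Compute ~ classes (split until stable):
  round 0: {{0,1,2,3,4,5,6,7}}
  round 1: {{0,3,5},{1},{2},{4},{6},{7}}
  round 2: {{0},{1},{2},{3,5},{4},{6},{7}}
7 equivalence class(es) (converged in 3)
class of 5: {3,5}; class of 3: {3,5}

Answer: BISIMILAR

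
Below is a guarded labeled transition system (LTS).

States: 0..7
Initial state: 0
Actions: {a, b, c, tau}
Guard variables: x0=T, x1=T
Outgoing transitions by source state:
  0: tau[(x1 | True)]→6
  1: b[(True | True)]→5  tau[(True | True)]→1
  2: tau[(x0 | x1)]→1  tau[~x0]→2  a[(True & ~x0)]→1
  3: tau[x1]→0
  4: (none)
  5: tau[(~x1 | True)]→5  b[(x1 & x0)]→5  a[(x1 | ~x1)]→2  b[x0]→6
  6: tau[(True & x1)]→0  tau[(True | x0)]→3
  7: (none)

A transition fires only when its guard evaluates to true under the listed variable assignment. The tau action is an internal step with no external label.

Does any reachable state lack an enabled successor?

Reachable = {0,3,6}
  0: tau→6  [1 exit(s)]
  3: tau→0  [1 exit(s)]
  6: tau→0  tau→3  [2 exit(s)]

Answer: DEADLOCK-FREE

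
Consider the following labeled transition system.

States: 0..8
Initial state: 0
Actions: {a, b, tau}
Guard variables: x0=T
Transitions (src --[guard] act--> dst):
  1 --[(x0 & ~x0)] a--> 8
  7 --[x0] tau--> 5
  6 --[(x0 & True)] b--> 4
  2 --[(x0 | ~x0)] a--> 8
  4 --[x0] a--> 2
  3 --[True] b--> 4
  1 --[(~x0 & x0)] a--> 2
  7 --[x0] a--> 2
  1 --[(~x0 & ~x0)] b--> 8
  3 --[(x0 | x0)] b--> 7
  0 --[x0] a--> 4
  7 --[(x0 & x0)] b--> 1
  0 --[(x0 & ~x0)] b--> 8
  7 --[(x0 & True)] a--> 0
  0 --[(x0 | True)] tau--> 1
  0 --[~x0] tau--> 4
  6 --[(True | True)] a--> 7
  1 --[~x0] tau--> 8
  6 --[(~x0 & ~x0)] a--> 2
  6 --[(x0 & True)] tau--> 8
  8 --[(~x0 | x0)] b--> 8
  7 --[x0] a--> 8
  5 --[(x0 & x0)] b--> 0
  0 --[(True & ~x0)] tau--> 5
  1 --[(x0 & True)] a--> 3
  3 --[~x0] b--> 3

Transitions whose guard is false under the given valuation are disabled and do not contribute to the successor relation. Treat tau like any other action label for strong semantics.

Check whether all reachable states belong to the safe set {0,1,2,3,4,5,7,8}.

Allowed set {0,1,2,3,4,5,7,8}
Reach set: {0,1,2,3,4,5,7,8}
  0: ✓
  1: ✓
  2: ✓
  3: ✓
  4: ✓
  5: ✓
  7: ✓
  8: ✓

Answer: INVARIANT HOLDS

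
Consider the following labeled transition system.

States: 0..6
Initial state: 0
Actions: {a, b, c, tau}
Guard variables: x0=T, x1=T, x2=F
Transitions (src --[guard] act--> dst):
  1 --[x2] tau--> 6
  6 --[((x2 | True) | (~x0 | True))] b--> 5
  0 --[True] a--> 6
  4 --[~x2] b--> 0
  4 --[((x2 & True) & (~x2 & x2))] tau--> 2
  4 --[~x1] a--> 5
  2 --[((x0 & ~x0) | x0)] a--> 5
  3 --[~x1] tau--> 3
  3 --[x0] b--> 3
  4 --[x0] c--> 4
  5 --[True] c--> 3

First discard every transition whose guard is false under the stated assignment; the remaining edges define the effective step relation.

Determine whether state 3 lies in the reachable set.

After dropping false guards: 7 live edges.
L0 = {0}
L1 = {6}  now seen {0,6}
L2 = {5}  now seen {0,5,6}
L3 = {3}  now seen {0,3,5,6}
Reachable = {0,3,5,6}
trace reaching 3: a·b·c

Answer: REACHABLE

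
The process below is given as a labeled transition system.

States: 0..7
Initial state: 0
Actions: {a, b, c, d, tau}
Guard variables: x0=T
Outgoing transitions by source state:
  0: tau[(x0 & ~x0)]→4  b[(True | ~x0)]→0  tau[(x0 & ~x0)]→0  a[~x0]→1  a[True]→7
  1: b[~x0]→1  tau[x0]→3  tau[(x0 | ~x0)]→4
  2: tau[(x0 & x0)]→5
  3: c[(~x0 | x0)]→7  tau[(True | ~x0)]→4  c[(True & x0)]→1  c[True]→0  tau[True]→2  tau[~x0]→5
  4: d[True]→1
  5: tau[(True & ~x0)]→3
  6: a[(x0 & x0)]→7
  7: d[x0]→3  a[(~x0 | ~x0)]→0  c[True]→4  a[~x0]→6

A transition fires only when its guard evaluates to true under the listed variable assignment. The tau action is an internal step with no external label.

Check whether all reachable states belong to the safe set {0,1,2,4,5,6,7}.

Inv-set: {0,1,2,4,5,6,7}
R = {0,1,2,3,4,5,7}
  0: safe
  1: safe
  2: safe
  3: outside
  4: safe
  5: safe
  7: safe
counterexample path to 3: a·d

Answer: INVARIANT VIOLATED at state 3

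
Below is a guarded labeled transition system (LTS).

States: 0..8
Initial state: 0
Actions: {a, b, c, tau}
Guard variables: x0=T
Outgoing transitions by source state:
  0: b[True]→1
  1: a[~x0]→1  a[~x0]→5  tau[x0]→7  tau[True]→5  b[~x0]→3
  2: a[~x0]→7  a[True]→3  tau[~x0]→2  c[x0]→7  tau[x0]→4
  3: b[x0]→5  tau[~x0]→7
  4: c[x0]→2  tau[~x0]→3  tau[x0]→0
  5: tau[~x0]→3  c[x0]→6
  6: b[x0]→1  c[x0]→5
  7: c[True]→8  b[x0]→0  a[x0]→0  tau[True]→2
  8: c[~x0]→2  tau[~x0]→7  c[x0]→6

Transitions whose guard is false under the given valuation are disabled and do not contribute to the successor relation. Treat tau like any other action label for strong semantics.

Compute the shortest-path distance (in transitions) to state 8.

Answer: 3

Analysis:
BFS to 8:
  Layer 0: {0}
  Layer 1: {1}
  Layer 2: {5,7}
  Layer 3: {2,6,8}
depth(8)=3, e.g. b·tau·c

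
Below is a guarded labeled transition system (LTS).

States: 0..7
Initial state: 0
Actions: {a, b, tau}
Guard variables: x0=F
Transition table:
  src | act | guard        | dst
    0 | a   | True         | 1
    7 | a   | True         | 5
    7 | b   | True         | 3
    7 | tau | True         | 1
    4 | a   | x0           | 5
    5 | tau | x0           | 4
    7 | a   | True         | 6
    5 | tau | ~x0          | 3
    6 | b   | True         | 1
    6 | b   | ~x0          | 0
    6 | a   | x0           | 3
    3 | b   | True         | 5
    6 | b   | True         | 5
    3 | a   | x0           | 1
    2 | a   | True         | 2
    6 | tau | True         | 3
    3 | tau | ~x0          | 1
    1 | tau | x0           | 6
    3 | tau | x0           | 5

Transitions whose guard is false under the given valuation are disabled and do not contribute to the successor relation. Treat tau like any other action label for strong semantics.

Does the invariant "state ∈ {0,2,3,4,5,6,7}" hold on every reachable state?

Answer: INVARIANT VIOLATED at state 1

Analysis:
Allowed set {0,2,3,4,5,6,7}
Reachable = {0,1}
  0: safe
  1: outside
witness against invariant: a → 1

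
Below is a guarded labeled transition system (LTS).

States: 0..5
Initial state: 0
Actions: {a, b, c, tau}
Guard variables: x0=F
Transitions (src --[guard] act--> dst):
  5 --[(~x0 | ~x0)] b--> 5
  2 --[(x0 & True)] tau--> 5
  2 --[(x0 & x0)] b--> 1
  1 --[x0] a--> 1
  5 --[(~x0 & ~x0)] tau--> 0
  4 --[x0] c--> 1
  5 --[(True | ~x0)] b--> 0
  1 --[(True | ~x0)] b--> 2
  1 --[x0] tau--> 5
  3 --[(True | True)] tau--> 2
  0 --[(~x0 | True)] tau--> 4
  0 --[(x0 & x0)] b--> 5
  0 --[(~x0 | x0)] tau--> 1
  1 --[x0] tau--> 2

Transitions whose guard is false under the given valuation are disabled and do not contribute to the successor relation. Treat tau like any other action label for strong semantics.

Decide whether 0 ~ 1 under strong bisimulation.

Compute ~ classes (split until stable):
  round 0: {{0,1,2,3,4,5}}
  round 1: {{0,3},{1},{2,4},{5}}
  round 2: {{0},{1},{2,4},{3},{5}}
5 equivalence class(es) (converged in 3)
[0]={0}  [1]={1}

Answer: NOT BISIMILAR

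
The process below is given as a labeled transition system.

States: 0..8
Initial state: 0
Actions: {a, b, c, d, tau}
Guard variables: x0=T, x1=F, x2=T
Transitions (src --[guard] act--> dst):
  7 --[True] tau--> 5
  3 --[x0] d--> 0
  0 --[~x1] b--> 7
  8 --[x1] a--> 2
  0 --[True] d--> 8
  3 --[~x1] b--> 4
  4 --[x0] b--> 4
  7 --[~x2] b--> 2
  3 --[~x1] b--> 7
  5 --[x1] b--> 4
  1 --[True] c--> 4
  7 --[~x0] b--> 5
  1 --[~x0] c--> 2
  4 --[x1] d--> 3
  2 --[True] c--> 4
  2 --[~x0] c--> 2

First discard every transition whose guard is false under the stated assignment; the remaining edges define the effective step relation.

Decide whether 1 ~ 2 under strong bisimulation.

Compute ~ classes (split until stable):
  round 0: {{0,1,2,3,4,5,6,7,8}}
  round 1: {{0,3},{1,2},{4},{5,6,8},{7}}
  round 2: {{0},{1,2},{3},{4},{5,6,8},{7}}
stable after 3 split(s): 6 block(s)
class of 1: {1,2}; class of 2: {1,2}

Answer: BISIMILAR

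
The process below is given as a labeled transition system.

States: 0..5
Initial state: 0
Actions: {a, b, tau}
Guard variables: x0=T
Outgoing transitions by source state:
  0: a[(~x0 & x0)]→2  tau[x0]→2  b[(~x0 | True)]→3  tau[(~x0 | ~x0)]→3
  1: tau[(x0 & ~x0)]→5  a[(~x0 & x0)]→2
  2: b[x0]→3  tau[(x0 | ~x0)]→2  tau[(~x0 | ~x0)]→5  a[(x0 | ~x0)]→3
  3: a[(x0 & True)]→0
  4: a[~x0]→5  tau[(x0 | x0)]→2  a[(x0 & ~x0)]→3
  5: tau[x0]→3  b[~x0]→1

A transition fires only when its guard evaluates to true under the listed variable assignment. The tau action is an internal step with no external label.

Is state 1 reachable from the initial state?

Guard filter leaves 8 enabled edge(s).
depth 0: {0}
depth 1: {2,3}  now seen {0,2,3}
Reach set: {0,2,3}

Answer: UNREACHABLE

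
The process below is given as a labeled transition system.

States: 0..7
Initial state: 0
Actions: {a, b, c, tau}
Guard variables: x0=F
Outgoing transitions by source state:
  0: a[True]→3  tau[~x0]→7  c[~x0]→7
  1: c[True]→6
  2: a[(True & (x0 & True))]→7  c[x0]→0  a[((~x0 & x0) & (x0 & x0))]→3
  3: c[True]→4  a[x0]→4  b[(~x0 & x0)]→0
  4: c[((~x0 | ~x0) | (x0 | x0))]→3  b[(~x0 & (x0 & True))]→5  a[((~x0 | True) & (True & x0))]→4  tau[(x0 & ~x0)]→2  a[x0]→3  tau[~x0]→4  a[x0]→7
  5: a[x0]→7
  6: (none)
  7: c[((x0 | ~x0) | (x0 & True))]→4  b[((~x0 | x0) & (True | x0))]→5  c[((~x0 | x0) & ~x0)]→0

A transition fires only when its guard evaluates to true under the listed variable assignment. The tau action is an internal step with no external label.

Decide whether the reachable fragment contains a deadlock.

Answer: DEADLOCK at state 5

Working:
Reach set: {0,3,4,5,7}
  0: a→3  c→7  tau→7  [3 exit(s)]
  3: c→4  [1 exit(s)]
  4: c→3  tau→4  [2 exit(s)]
  5: ∅  [STUCK]
  7: b→5  c→0  c→4  [3 exit(s)]
Path to 5: tau·b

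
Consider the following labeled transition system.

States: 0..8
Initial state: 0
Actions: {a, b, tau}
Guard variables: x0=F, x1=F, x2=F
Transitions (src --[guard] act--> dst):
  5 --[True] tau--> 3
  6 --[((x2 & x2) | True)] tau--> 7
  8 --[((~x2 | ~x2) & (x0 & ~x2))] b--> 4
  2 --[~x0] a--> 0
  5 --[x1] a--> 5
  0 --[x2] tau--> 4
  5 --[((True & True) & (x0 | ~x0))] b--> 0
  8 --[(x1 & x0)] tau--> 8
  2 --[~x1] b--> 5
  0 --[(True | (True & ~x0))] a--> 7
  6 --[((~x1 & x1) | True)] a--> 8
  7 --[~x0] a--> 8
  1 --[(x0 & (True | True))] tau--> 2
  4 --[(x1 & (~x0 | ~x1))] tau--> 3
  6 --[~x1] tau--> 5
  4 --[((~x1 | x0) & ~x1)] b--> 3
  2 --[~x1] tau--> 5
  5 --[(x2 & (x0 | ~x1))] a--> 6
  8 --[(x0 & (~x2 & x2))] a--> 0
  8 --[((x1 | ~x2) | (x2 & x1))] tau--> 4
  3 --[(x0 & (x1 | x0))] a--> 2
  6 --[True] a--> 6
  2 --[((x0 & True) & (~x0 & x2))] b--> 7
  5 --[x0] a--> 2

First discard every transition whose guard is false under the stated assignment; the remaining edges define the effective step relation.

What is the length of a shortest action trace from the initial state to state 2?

Layered search for 2:
  Layer 0: {0}
  Layer 1: {7}
  Layer 2: {8}
  Layer 3: {4}
  Layer 4: {3}
2 never appears.

Answer: UNREACHABLE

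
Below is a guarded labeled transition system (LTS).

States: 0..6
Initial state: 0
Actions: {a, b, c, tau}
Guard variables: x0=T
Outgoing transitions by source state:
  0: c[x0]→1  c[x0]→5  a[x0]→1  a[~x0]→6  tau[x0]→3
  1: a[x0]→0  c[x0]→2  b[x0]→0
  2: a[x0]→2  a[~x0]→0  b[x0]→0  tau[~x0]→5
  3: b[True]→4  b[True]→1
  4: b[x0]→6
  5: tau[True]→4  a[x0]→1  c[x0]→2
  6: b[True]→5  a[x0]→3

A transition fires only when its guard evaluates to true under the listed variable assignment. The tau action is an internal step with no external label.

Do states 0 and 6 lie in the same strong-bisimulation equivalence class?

Compute ~ classes (split until stable):
  round 0: {{0,1,2,3,4,5,6}}
  round 1: {{0,5},{1},{2,6},{3,4}}
  round 2: {{0},{1},{2},{3},{4},{5},{6}}
stable after 3 split(s): 7 block(s)
0∈{0}, 6∈{6}

Answer: NOT BISIMILAR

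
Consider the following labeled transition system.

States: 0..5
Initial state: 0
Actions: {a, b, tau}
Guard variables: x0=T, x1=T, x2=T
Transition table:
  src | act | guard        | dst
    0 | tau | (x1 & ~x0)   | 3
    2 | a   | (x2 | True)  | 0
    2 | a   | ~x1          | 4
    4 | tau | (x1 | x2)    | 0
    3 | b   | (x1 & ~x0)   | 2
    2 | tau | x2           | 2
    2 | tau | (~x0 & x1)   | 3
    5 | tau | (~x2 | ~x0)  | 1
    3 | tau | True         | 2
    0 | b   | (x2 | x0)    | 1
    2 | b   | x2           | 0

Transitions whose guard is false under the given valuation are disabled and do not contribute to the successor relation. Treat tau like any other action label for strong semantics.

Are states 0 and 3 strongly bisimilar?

Answer: NOT BISIMILAR

Trace:
Refine partition for ~:
  P[0] = {{0,1,2,3,4,5}}
  P[1] = {{0},{1,5},{2},{3,4}}
  P[2] = {{0},{1,5},{2},{3},{4}}
stable after 3 split(s): 5 block(s)
class of 0: {0}; class of 3: {3}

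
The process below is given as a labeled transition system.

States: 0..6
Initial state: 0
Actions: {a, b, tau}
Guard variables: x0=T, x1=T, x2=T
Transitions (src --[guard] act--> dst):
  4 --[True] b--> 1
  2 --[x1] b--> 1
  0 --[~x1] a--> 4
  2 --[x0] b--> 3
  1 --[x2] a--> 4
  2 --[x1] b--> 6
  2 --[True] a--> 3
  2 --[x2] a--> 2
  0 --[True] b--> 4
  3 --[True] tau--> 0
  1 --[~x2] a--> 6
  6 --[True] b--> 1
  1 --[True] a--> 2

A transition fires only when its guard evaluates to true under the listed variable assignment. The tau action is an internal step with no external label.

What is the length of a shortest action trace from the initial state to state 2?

BFS to 2:
  depth 0: {0}
  depth 1: {4}
  depth 2: {1}
  depth 3: {2}
first hit 2 at d=3 via b·b·a

Answer: 3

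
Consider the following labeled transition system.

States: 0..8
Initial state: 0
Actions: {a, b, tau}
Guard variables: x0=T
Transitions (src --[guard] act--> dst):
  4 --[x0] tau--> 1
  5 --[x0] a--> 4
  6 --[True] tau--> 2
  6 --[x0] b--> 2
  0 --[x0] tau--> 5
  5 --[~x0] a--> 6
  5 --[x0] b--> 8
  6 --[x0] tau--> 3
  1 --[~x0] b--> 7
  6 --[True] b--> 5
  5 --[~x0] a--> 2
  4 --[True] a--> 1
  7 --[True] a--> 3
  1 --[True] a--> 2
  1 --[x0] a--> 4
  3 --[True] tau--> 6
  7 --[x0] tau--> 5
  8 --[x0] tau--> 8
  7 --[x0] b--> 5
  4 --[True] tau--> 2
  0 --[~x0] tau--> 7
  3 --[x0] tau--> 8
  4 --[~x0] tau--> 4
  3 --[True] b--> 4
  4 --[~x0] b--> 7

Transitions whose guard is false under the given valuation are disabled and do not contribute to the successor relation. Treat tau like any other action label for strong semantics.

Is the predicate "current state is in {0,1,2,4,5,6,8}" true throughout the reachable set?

Answer: INVARIANT HOLDS

Working:
Inv-set: {0,1,2,4,5,6,8}
R = {0,1,2,4,5,8}
  0: ok
  1: ok
  2: ok
  4: ok
  5: ok
  8: ok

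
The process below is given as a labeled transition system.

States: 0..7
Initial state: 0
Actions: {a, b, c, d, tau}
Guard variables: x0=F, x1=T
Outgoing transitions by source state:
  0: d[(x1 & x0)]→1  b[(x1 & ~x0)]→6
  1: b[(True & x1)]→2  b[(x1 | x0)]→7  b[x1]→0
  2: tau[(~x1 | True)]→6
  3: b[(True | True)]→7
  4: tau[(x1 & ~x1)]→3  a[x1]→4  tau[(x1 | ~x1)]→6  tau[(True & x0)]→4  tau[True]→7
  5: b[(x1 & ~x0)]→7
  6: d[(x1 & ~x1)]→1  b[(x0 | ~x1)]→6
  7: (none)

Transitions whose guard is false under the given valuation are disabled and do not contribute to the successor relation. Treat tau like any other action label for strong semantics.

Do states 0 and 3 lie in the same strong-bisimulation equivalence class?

Answer: BISIMILAR

Working:
Bisimulation quotient by refinement:
  P[0] = {{0,1,2,3,4,5,6,7}}
  P[1] = {{0,1,3,5},{2},{4},{6,7}}
  P[2] = {{0,3,5},{1},{2},{4},{6,7}}
Fixed point at round 3; 5 class(es).
class of 0: {0,3,5}; class of 3: {0,3,5}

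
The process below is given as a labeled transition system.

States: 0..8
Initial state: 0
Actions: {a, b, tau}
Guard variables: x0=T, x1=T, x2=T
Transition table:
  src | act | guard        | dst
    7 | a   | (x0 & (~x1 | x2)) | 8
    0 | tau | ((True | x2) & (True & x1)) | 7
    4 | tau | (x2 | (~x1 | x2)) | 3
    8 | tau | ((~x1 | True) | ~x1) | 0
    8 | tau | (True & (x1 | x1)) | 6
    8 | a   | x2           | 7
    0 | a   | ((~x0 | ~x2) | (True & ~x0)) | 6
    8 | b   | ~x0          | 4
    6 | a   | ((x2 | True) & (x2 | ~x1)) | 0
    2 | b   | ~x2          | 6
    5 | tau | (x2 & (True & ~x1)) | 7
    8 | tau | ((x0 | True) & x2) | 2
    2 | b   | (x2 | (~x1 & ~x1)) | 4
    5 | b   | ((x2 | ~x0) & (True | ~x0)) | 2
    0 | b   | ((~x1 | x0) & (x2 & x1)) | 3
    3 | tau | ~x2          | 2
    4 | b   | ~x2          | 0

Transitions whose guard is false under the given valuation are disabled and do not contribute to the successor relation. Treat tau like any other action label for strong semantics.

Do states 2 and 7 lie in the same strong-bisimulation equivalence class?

Bisimulation quotient by refinement:
  π0 = {{0,1,2,3,4,5,6,7,8}}
  π1 = {{0},{1,3},{2,5},{4},{6,7},{8}}
  π2 = {{0},{1,3},{2},{4},{5},{6},{7},{8}}
8 equivalence class(es) (converged in 3)
[2]={2}  [7]={7}

Answer: NOT BISIMILAR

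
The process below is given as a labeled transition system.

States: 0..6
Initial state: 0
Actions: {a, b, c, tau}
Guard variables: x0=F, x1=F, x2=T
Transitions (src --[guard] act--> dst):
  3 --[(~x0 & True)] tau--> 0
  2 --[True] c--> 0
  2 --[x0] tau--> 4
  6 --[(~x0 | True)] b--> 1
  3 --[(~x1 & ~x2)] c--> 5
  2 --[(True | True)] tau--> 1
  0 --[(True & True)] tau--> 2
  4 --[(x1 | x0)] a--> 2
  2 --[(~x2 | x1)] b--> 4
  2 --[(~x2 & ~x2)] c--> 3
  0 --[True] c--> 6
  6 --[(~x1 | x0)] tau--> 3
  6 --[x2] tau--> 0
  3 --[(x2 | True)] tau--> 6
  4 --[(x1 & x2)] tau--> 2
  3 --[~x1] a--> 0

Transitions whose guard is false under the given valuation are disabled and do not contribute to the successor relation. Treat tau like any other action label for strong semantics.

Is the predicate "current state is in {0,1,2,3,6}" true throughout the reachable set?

Answer: INVARIANT HOLDS

Analysis:
Safe = {0,1,2,3,6}
Reach set: {0,1,2,3,6}
  0: ✓
  1: ✓
  2: ✓
  3: ✓
  6: ✓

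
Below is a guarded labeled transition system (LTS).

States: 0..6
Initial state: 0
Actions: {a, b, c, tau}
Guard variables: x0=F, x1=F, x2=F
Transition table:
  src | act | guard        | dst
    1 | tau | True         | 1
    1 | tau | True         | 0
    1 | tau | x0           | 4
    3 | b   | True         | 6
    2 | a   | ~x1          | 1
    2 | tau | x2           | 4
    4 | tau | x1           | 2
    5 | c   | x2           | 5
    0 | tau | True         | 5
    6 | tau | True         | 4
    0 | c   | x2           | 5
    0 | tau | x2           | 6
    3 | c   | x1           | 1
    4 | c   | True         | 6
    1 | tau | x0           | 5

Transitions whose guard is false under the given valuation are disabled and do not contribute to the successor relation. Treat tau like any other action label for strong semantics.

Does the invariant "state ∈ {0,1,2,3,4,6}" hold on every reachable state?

Allowed set {0,1,2,3,4,6}
Reachable = {0,5}
  0: ✓
  5: outside
counterexample path to 5: tau

Answer: INVARIANT VIOLATED at state 5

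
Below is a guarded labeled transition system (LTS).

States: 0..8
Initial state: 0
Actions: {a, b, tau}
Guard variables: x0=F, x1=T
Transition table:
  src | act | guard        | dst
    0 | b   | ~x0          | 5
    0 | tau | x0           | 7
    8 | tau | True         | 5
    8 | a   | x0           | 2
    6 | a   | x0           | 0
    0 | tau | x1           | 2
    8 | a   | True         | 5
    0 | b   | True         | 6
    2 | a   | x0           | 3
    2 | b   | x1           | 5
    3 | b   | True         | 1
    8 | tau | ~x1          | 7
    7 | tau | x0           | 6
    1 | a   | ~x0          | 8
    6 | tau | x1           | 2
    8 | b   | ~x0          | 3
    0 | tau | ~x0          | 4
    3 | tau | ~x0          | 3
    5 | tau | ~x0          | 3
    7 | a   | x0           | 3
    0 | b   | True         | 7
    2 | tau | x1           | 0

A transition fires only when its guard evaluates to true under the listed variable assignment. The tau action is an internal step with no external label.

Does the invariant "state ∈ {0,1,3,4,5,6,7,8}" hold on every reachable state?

Answer: INVARIANT VIOLATED at state 2

Trace:
Safe = {0,1,3,4,5,6,7,8}
Reachable = {0,1,2,3,4,5,6,7,8}
  0: ok
  1: ok
  2: outside
  3: ok
  4: ok
  5: ok
  6: ok
  7: ok
  8: ok
witness against invariant: tau → 2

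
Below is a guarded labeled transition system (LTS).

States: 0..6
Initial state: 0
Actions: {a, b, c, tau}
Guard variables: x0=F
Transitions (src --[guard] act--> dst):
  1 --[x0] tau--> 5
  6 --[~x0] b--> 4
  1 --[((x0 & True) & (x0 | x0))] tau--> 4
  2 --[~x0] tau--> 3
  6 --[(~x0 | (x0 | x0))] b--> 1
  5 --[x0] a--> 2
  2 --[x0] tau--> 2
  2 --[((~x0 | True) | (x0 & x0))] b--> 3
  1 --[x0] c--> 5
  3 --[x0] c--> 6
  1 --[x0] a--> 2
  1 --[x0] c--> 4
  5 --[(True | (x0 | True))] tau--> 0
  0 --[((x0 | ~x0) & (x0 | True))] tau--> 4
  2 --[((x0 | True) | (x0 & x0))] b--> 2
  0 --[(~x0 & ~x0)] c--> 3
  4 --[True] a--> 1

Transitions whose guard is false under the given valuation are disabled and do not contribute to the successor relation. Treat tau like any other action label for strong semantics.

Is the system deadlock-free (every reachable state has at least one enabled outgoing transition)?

R = {0,1,3,4}
  0: c→3  tau→4  [2 exit(s)]
  1: ∅  [no exit]
  3: ∅  [no exit]
  4: a→1  [1 exit(s)]
witness 1: tau·a

Answer: DEADLOCK at state 1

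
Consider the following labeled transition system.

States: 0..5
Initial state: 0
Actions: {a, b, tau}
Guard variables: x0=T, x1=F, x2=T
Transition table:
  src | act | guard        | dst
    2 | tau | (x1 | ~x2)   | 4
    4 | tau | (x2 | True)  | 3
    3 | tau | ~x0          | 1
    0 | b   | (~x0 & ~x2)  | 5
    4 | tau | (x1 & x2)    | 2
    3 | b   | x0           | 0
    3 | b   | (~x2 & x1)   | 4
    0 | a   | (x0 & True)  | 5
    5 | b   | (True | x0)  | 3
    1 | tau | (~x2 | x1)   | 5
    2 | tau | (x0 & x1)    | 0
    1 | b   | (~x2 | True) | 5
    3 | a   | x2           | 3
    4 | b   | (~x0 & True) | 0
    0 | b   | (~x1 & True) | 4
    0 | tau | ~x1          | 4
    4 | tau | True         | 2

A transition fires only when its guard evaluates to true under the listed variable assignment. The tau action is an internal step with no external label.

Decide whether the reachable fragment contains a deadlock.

R = {0,2,3,4,5}
  0: a→5  b→4  tau→4  [3 exit(s)]
  2: ∅  [STUCK]
  3: a→3  b→0  [2 exit(s)]
  4: tau→2  tau→3  [2 exit(s)]
  5: b→3  [1 exit(s)]
Path to 2: b·tau

Answer: DEADLOCK at state 2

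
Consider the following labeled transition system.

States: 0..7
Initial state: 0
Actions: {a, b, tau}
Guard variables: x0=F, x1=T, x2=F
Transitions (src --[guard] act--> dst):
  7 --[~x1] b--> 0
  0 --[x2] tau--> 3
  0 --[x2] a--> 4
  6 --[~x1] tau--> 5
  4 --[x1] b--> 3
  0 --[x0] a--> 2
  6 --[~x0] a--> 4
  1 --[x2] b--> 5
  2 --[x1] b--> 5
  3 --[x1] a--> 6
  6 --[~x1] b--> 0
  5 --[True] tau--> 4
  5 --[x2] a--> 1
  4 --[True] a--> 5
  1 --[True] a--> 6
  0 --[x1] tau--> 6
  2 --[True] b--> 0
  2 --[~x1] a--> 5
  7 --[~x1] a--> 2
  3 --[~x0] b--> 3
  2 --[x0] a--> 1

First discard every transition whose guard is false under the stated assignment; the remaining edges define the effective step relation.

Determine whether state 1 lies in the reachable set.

Answer: UNREACHABLE

Analysis:
Guard filter leaves 10 enabled edge(s).
depth 0: {0}
depth 1: {6}  total {0,6}
depth 2: {4}  total {0,4,6}
depth 3: {3,5}  total {0,3,4,5,6}
Reach set: {0,3,4,5,6}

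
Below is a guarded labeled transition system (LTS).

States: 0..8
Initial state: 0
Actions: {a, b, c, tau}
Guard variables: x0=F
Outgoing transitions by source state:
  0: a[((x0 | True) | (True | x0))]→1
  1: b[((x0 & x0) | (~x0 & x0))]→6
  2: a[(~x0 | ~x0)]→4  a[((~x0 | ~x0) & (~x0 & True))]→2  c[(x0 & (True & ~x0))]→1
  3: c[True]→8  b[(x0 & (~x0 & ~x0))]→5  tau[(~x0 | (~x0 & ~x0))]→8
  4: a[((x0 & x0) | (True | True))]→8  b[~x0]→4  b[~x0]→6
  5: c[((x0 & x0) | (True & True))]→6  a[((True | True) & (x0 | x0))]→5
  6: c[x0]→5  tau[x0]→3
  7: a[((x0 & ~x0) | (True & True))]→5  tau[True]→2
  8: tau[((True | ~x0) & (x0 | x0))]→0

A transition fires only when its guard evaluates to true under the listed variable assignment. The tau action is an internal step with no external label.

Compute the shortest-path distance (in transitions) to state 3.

Answer: UNREACHABLE

Working:
Breadth-first toward 3:
  depth 0: {0}
  depth 1: {1}
3 never appears.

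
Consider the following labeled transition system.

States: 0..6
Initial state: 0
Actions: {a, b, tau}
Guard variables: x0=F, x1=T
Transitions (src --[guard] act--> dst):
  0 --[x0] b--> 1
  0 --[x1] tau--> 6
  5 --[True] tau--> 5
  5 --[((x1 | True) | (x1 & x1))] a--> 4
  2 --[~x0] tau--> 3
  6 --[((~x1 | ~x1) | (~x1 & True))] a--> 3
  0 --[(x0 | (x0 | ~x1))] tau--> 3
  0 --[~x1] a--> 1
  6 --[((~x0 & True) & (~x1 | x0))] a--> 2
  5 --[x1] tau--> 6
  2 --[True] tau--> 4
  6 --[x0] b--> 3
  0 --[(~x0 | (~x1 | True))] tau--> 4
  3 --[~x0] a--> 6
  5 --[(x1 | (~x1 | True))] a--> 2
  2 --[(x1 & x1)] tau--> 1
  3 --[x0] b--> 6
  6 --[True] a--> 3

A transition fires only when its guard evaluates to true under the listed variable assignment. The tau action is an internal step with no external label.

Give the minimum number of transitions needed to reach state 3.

Breadth-first toward 3:
  depth 0: {0}
  depth 1: {4,6}
  depth 2: {3}
3 enters at depth 2; path tau·a

Answer: 2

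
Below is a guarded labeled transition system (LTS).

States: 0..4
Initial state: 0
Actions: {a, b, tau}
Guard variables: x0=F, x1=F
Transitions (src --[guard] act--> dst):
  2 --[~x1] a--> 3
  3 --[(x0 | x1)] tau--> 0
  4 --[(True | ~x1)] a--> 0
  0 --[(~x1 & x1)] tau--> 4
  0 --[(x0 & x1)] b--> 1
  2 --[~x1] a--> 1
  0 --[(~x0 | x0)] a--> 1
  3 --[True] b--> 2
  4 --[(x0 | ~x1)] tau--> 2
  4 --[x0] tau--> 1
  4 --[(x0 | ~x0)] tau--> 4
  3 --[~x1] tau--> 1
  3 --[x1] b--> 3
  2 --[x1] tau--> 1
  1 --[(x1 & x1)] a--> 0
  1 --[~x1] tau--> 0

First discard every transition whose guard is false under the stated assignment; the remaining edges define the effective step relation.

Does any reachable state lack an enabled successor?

Reachable = {0,1}
  0: a→1  [1 exit(s)]
  1: tau→0  [1 exit(s)]

Answer: DEADLOCK-FREE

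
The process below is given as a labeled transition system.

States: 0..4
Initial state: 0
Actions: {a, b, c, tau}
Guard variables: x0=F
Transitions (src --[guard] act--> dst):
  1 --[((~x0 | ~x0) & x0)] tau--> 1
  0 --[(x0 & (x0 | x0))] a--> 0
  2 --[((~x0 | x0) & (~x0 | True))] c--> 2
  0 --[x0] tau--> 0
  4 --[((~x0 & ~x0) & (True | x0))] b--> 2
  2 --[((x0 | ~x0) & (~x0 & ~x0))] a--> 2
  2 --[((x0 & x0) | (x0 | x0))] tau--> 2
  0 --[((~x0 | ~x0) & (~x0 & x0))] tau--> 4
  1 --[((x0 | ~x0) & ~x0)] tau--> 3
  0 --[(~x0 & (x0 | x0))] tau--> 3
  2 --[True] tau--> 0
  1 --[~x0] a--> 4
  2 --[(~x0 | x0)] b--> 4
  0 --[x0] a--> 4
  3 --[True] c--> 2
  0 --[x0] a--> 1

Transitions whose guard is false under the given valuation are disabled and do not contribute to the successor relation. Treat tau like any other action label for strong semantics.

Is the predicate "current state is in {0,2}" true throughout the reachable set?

Allowed set {0,2}
Reachable = {0}
  0: ✓

Answer: INVARIANT HOLDS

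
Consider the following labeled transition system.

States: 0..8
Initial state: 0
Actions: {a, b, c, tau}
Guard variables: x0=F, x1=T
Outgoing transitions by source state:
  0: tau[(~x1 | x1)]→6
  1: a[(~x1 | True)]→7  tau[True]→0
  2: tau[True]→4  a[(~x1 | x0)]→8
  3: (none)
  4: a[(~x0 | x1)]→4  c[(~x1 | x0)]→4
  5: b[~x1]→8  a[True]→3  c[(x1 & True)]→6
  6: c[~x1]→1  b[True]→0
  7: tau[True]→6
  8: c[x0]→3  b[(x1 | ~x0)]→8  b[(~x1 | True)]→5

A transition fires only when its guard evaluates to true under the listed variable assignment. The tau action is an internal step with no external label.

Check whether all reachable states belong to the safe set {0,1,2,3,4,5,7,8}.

Answer: INVARIANT VIOLATED at state 6

Trace:
Inv-set: {0,1,2,3,4,5,7,8}
Reach set: {0,6}
  0: ok
  6: VIOLATES
reach 6 via tau — violates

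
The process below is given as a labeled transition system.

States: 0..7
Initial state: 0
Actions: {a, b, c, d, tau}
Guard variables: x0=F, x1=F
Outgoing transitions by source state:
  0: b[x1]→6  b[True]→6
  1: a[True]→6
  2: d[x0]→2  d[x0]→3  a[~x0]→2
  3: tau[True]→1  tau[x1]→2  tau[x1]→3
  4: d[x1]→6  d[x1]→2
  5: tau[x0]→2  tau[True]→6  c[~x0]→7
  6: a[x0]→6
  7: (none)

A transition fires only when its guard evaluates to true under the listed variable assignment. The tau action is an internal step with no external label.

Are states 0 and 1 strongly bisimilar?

Refine partition for ~:
  π0 = {{0,1,2,3,4,5,6,7}}
  π1 = {{0},{1,2},{3},{4,6,7},{5}}
  π2 = {{0},{1},{2},{3},{4,6,7},{5}}
stable after 3 split(s): 6 block(s)
0∈{0}, 1∈{1}

Answer: NOT BISIMILAR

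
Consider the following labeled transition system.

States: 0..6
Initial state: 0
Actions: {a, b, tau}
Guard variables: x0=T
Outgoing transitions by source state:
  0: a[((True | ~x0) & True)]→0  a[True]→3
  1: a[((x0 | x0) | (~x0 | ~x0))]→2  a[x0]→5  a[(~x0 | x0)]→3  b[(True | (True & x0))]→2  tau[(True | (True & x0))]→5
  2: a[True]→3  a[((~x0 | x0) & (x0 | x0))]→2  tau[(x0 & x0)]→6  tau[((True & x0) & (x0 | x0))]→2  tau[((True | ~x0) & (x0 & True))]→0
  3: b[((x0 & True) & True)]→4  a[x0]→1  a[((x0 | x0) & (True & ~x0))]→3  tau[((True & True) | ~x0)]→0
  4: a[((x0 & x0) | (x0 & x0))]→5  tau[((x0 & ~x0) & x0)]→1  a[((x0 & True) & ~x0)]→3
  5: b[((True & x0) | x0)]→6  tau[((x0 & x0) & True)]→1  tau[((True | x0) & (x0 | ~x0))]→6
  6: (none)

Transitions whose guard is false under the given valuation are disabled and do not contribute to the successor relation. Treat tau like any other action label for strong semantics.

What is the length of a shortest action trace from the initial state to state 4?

Answer: 2

Working:
Breadth-first toward 4:
  L0 = {0}
  L1 = {3}
  L2 = {1,4}
first hit 4 at d=2 via a·b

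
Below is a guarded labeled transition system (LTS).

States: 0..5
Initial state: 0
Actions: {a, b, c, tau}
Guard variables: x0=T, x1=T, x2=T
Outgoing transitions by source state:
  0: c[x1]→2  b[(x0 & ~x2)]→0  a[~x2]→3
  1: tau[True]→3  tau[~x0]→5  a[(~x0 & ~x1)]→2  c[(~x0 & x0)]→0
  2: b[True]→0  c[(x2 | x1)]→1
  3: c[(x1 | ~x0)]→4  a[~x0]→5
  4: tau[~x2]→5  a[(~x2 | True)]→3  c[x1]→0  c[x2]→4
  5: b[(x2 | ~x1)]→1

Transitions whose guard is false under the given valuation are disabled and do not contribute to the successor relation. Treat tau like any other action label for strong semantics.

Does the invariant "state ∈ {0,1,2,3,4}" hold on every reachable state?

Answer: INVARIANT HOLDS

Trace:
Allowed set {0,1,2,3,4}
R = {0,1,2,3,4}
  0: safe
  1: safe
  2: safe
  3: safe
  4: safe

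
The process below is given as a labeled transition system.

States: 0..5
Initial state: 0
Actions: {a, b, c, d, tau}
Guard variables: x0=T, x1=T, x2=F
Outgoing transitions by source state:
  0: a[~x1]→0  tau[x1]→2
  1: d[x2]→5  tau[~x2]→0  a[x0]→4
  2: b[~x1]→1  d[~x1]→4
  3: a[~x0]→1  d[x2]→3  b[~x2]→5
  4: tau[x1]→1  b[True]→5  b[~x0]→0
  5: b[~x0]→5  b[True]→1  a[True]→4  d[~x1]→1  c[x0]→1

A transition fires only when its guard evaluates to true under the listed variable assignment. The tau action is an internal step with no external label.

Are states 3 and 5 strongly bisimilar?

Answer: NOT BISIMILAR

Trace:
Compute ~ classes (split until stable):
  π0 = {{0,1,2,3,4,5}}
  π1 = {{0},{1},{2},{3},{4},{5}}
6 equivalence class(es) (converged in 2)
[3]={3}  [5]={5}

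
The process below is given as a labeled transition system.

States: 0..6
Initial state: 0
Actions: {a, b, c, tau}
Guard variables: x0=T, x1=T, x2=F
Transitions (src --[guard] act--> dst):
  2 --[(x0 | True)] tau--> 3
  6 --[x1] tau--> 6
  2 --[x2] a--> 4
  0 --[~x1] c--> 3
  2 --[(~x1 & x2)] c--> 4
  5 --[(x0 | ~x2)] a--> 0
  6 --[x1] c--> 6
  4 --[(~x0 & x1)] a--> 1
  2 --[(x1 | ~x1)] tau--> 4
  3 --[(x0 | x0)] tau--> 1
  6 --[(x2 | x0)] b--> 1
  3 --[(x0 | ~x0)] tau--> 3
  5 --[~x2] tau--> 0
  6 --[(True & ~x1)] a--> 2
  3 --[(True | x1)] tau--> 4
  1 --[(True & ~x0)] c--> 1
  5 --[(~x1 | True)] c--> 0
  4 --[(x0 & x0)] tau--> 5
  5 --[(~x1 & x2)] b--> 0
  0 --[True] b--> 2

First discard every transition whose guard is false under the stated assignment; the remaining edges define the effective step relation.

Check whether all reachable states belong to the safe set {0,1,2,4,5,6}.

Inv-set: {0,1,2,4,5,6}
Reachable = {0,1,2,3,4,5}
  0: ok
  1: ok
  2: ok
  3: VIOLATES
  4: ok
  5: ok
counterexample path to 3: b·tau

Answer: INVARIANT VIOLATED at state 3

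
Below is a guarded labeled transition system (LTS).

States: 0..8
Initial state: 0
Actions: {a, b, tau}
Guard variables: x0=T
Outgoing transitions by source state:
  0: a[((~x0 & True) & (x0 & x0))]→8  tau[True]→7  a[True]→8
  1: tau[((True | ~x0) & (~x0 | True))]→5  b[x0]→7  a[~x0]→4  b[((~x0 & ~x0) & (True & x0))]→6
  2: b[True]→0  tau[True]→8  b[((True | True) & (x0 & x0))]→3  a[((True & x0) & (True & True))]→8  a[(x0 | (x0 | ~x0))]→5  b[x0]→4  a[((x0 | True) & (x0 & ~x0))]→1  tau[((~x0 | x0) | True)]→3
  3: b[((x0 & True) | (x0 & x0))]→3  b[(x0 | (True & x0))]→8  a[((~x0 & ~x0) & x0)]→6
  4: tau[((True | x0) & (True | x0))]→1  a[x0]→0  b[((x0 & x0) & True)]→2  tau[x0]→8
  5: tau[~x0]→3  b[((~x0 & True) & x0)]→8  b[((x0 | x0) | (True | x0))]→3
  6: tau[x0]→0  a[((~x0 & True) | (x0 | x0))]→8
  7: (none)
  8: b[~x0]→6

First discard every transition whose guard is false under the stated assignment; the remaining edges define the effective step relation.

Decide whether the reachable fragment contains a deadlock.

Reach set: {0,7,8}
  0: a→8  tau→7  [deg 2]
  7: ∅  [deadlock]
  8: ∅  [deadlock]
witness 7: tau

Answer: DEADLOCK at state 7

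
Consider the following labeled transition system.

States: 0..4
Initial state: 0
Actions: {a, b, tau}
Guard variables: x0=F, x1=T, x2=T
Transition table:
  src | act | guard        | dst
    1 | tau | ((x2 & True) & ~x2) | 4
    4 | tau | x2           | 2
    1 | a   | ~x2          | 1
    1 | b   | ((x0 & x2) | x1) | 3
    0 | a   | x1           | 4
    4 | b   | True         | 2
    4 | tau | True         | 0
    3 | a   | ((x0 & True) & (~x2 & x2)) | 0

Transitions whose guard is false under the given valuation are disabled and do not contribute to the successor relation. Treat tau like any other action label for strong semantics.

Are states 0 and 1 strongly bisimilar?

Answer: NOT BISIMILAR

Analysis:
Bisimulation quotient by refinement:
  P[0] = {{0,1,2,3,4}}
  P[1] = {{0},{1},{2,3},{4}}
4 equivalence class(es) (converged in 2)
0∈{0}, 1∈{1}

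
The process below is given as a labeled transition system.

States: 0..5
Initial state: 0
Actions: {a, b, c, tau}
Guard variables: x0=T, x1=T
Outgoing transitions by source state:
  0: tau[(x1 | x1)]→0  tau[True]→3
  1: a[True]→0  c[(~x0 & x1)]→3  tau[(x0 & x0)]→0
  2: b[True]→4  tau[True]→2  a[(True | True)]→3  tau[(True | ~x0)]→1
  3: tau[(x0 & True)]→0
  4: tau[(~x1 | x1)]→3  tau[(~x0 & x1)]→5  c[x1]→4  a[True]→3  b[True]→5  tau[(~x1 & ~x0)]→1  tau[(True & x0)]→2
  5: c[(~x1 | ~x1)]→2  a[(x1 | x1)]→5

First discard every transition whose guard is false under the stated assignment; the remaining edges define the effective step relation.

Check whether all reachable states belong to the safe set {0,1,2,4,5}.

Answer: INVARIANT VIOLATED at state 3

Working:
Inv-set: {0,1,2,4,5}
Reachable = {0,3}
  0: ok
  3: VIOLATES
counterexample path to 3: tau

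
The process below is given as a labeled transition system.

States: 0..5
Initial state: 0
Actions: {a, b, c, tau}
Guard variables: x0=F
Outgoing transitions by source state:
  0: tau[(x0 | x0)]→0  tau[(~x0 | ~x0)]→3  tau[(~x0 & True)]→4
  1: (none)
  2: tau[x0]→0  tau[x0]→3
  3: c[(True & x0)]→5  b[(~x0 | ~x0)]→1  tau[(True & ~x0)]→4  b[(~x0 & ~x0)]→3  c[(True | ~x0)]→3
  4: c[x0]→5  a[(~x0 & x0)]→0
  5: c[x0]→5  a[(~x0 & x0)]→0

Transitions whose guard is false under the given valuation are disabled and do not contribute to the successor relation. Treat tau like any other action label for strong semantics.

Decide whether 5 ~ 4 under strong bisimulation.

Answer: BISIMILAR

Trace:
Bisimulation quotient by refinement:
  P[0] = {{0,1,2,3,4,5}}
  P[1] = {{0},{1,2,4,5},{3}}
3 equivalence class(es) (converged in 2)
class of 5: {1,2,4,5}; class of 4: {1,2,4,5}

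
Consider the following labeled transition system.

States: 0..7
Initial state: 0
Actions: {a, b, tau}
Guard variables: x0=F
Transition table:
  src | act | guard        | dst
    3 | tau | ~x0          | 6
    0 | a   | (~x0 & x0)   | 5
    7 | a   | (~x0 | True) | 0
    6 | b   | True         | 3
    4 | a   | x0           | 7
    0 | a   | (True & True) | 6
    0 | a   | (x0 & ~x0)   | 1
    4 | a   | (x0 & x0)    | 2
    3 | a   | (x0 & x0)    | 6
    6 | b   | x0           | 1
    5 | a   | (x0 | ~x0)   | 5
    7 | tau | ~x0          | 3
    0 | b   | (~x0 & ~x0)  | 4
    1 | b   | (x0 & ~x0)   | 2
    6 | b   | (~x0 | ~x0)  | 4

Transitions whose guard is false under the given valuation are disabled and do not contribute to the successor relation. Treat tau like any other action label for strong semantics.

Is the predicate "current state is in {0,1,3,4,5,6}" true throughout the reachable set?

Answer: INVARIANT HOLDS

Analysis:
Inv-set: {0,1,3,4,5,6}
Reachable = {0,3,4,6}
  0: ok
  3: ok
  4: ok
  6: ok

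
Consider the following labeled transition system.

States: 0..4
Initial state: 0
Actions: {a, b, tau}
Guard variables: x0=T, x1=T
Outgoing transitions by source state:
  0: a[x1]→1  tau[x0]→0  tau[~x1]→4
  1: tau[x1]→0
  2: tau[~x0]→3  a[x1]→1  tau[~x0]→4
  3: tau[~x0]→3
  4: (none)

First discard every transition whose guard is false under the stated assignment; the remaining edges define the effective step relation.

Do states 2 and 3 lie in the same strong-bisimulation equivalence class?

Refine partition for ~:
  π0 = {{0,1,2,3,4}}
  π1 = {{0},{1},{2},{3,4}}
stable after 2 split(s): 4 block(s)
2∈{2}, 3∈{3,4}

Answer: NOT BISIMILAR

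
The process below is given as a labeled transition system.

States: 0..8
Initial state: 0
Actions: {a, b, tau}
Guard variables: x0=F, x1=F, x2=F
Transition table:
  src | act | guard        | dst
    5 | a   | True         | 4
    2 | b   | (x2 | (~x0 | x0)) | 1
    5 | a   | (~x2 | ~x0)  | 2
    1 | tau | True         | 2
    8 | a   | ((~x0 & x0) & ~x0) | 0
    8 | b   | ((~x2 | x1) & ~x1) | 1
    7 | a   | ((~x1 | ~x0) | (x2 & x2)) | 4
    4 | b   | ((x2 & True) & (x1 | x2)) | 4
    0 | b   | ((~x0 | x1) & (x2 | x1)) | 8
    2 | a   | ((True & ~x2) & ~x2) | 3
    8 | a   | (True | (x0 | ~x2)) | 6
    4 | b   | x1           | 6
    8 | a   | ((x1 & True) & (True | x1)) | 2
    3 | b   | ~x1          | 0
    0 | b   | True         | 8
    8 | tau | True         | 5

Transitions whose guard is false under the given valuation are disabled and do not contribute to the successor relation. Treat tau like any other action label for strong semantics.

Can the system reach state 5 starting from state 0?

Answer: REACHABLE

Trace:
Guard filter leaves 11 enabled edge(s).
depth 0: {0}
depth 1: {8}  total {0,8}
depth 2: {1,5,6}  total {0,1,5,6,8}
depth 3: {2,4}  total {0,1,2,4,5,6,8}
depth 4: {3}  total {0,1,2,3,4,5,6,8}
R = {0,1,2,3,4,5,6,8}
Path to 5: b·tau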